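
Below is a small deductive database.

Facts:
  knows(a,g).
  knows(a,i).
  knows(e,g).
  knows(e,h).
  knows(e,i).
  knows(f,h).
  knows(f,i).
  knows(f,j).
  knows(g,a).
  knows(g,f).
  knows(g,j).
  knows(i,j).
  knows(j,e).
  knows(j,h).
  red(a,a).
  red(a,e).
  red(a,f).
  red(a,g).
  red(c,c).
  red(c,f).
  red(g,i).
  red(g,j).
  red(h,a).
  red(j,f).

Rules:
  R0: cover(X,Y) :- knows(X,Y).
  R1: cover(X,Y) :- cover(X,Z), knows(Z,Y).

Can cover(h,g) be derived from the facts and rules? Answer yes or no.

round 1: derive cover(a,g) via R0 from knows(a,g)
round 1: derive cover(a,i) via R0 from knows(a,i)
round 1: derive cover(e,g) via R0 from knows(e,g)
round 1: derive cover(e,h) via R0 from knows(e,h)
round 1: derive cover(e,i) via R0 from knows(e,i)
round 1: derive cover(f,h) via R0 from knows(f,h)
round 1: derive cover(f,i) via R0 from knows(f,i)
round 1: derive cover(f,j) via R0 from knows(f,j)
round 1: derive cover(g,a) via R0 from knows(g,a)
round 1: derive cover(g,f) via R0 from knows(g,f)
round 1: derive cover(g,j) via R0 from knows(g,j)
round 1: derive cover(i,j) via R0 from knows(i,j)
round 1: derive cover(j,e) via R0 from knows(j,e)
round 1: derive cover(j,h) via R0 from knows(j,h)
round 2: derive cover(a,a) via R1 from cover(a,g), knows(g,a)
round 2: derive cover(a,f) via R1 from cover(a,g), knows(g,f)
round 2: derive cover(a,j) via R1 from cover(a,g), knows(g,j)
round 2: derive cover(e,a) via R1 from cover(e,g), knows(g,a)
round 2: derive cover(e,f) via R1 from cover(e,g), knows(g,f)
round 2: derive cover(e,j) via R1 from cover(e,g), knows(g,j)
round 2: derive cover(f,e) via R1 from cover(f,j), knows(j,e)
round 2: derive cover(g,e) via R1 from cover(g,j), knows(j,e)
round 2: derive cover(g,g) via R1 from cover(g,a), knows(a,g)
round 2: derive cover(g,h) via R1 from cover(g,f), knows(f,h)
round 2: derive cover(g,i) via R1 from cover(g,a), knows(a,i)
round 2: derive cover(i,e) via R1 from cover(i,j), knows(j,e)
round 2: derive cover(i,h) via R1 from cover(i,j), knows(j,h)
round 2: derive cover(j,g) via R1 from cover(j,e), knows(e,g)
round 2: derive cover(j,i) via R1 from cover(j,e), knows(e,i)
round 3: derive cover(a,e) via R1 from cover(a,j), knows(j,e)
round 3: derive cover(a,h) via R1 from cover(a,f), knows(f,h)
round 3: derive cover(e,e) via R1 from cover(e,j), knows(j,e)
round 3: derive cover(f,g) via R1 from cover(f,e), knows(e,g)
round 3: derive cover(i,g) via R1 from cover(i,e), knows(e,g)
round 3: derive cover(i,i) via R1 from cover(i,e), knows(e,i)
round 3: derive cover(j,a) via R1 from cover(j,g), knows(g,a)
round 3: derive cover(j,f) via R1 from cover(j,g), knows(g,f)
round 3: derive cover(j,j) via R1 from cover(j,g), knows(g,j)
round 4: derive cover(f,a) via R1 from cover(f,g), knows(g,a)
round 4: derive cover(f,f) via R1 from cover(f,g), knows(g,f)
round 4: derive cover(i,a) via R1 from cover(i,g), knows(g,a)
round 4: derive cover(i,f) via R1 from cover(i,g), knows(g,f)

no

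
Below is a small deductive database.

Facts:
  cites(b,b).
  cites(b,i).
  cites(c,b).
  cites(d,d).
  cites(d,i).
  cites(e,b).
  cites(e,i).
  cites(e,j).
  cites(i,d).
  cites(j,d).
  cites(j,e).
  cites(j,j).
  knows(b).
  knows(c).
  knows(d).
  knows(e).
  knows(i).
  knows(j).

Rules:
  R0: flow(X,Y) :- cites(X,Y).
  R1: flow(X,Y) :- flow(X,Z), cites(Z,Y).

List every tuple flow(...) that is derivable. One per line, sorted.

flow(b,b)
flow(b,d)
flow(b,i)
flow(c,b)
flow(c,d)
flow(c,i)
flow(d,d)
flow(d,i)
flow(e,b)
flow(e,d)
flow(e,e)
flow(e,i)
flow(e,j)
flow(i,d)
flow(i,i)
flow(j,b)
flow(j,d)
flow(j,e)
flow(j,i)
flow(j,j)

round 1: derive flow(b,b) via R0 from cites(b,b)
round 1: derive flow(b,i) via R0 from cites(b,i)
round 1: derive flow(c,b) via R0 from cites(c,b)
round 1: derive flow(d,d) via R0 from cites(d,d)
round 1: derive flow(d,i) via R0 from cites(d,i)
round 1: derive flow(e,b) via R0 from cites(e,b)
round 1: derive flow(e,i) via R0 from cites(e,i)
round 1: derive flow(e,j) via R0 from cites(e,j)
round 1: derive flow(i,d) via R0 from cites(i,d)
round 1: derive flow(j,d) via R0 from cites(j,d)
round 1: derive flow(j,e) via R0 from cites(j,e)
round 1: derive flow(j,j) via R0 from cites(j,j)
round 2: derive flow(b,d) via R1 from flow(b,i), cites(i,d)
round 2: derive flow(c,i) via R1 from flow(c,b), cites(b,i)
round 2: derive flow(e,d) via R1 from flow(e,i), cites(i,d)
round 2: derive flow(e,e) via R1 from flow(e,j), cites(j,e)
round 2: derive flow(i,i) via R1 from flow(i,d), cites(d,i)
round 2: derive flow(j,b) via R1 from flow(j,e), cites(e,b)
round 2: derive flow(j,i) via R1 from flow(j,d), cites(d,i)
round 3: derive flow(c,d) via R1 from flow(c,i), cites(i,d)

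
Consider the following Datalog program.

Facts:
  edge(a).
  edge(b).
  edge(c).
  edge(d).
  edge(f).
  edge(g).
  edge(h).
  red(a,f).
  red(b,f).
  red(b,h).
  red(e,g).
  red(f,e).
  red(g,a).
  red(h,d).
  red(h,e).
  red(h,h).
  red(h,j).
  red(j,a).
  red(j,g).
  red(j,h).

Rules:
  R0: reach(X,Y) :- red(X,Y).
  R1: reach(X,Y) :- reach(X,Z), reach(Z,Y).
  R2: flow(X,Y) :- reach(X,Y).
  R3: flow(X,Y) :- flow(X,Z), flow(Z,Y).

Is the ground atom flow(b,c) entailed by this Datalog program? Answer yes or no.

no

round 1: derive reach(a,f) via R0 from red(a,f)
round 1: derive reach(b,f) via R0 from red(b,f)
round 1: derive reach(b,h) via R0 from red(b,h)
round 1: derive reach(e,g) via R0 from red(e,g)
round 1: derive reach(f,e) via R0 from red(f,e)
round 1: derive reach(g,a) via R0 from red(g,a)
round 1: derive reach(h,d) via R0 from red(h,d)
round 1: derive reach(h,e) via R0 from red(h,e)
round 1: derive reach(h,h) via R0 from red(h,h)
round 1: derive reach(h,j) via R0 from red(h,j)
round 1: derive reach(j,a) via R0 from red(j,a)
round 1: derive reach(j,g) via R0 from red(j,g)
round 1: derive reach(j,h) via R0 from red(j,h)
round 2: derive reach(a,e) via R1 from reach(a,f), reach(f,e)
round 2: derive reach(b,d) via R1 from reach(b,h), reach(h,d)
round 2: derive reach(b,e) via R1 from reach(b,f), reach(f,e)
round 2: derive reach(b,j) via R1 from reach(b,h), reach(h,j)
round 2: derive reach(e,a) via R1 from reach(e,g), reach(g,a)
round 2: derive reach(f,g) via R1 from reach(f,e), reach(e,g)
round 2: derive reach(g,f) via R1 from reach(g,a), reach(a,f)
round 2: derive reach(h,a) via R1 from reach(h,j), reach(j,a)
round 2: derive reach(h,g) via R1 from reach(h,e), reach(e,g)
round 2: derive reach(j,d) via R1 from reach(j,h), reach(h,d)
round 2: derive reach(j,e) via R1 from reach(j,h), reach(h,e)
round 2: derive reach(j,f) via R1 from reach(j,a), reach(a,f)
round 2: derive reach(j,j) via R1 from reach(j,h), reach(h,j)
round 2: derive flow(a,f) via R2 from reach(a,f)
round 2: derive flow(b,f) via R2 from reach(b,f)
round 2: derive flow(b,h) via R2 from reach(b,h)
round 2: derive flow(e,g) via R2 from reach(e,g)
round 2: derive flow(f,e) via R2 from reach(f,e)
round 2: derive flow(g,a) via R2 from reach(g,a)
round 2: derive flow(h,d) via R2 from reach(h,d)
round 2: derive flow(h,e) via R2 from reach(h,e)
round 2: derive flow(h,h) via R2 from reach(h,h)
round 2: derive flow(h,j) via R2 from reach(h,j)
round 2: derive flow(j,a) via R2 from reach(j,a)
round 2: derive flow(j,g) via R2 from reach(j,g)
round 2: derive flow(j,h) via R2 from reach(j,h)
round 3: derive reach(a,a) via R1 from reach(a,e), reach(e,a)
round 3: derive reach(a,g) via R1 from reach(a,e), reach(e,g)
round 3: derive reach(b,a) via R1 from reach(b,e), reach(e,a)
round 3: derive reach(b,g) via R1 from reach(b,e), reach(e,g)
round 3: derive reach(e,e) via R1 from reach(e,a), reach(a,e)
round 3: derive reach(e,f) via R1 from reach(e,a), reach(a,f)
round 3: derive reach(f,a) via R1 from reach(f,e), reach(e,a)
round 3: derive reach(f,f) via R1 from reach(f,g), reach(g,f)
round 3: derive reach(g,e) via R1 from reach(g,a), reach(a,e)
round 3: derive reach(g,g) via R1 from reach(g,f), reach(f,g)
round 3: derive reach(h,f) via R1 from reach(h,a), reach(a,f)
round 3: derive flow(a,e) via R2 from reach(a,e)
round 3: derive flow(b,d) via R2 from reach(b,d)
round 3: derive flow(b,e) via R2 from reach(b,e)
round 3: derive flow(b,j) via R2 from reach(b,j)
round 3: derive flow(e,a) via R2 from reach(e,a)
round 3: derive flow(f,g) via R2 from reach(f,g)
round 3: derive flow(g,f) via R2 from reach(g,f)
round 3: derive flow(h,a) via R2 from reach(h,a)
round 3: derive flow(h,g) via R2 from reach(h,g)
round 3: derive flow(j,d) via R2 from reach(j,d)
round 3: derive flow(j,e) via R2 from reach(j,e)
round 3: derive flow(j,f) via R2 from reach(j,f)
round 3: derive flow(j,j) via R2 from reach(j,j)
round 4: derive flow(a,a) via R2 from reach(a,a)
round 4: derive flow(a,g) via R2 from reach(a,g)
round 4: derive flow(b,a) via R2 from reach(b,a)
round 4: derive flow(b,g) via R2 from reach(b,g)
round 4: derive flow(e,e) via R2 from reach(e,e)
round 4: derive flow(e,f) via R2 from reach(e,f)
round 4: derive flow(f,a) via R2 from reach(f,a)
round 4: derive flow(f,f) via R2 from reach(f,f)
round 4: derive flow(g,e) via R2 from reach(g,e)
round 4: derive flow(g,g) via R2 from reach(g,g)
round 4: derive flow(h,f) via R2 from reach(h,f)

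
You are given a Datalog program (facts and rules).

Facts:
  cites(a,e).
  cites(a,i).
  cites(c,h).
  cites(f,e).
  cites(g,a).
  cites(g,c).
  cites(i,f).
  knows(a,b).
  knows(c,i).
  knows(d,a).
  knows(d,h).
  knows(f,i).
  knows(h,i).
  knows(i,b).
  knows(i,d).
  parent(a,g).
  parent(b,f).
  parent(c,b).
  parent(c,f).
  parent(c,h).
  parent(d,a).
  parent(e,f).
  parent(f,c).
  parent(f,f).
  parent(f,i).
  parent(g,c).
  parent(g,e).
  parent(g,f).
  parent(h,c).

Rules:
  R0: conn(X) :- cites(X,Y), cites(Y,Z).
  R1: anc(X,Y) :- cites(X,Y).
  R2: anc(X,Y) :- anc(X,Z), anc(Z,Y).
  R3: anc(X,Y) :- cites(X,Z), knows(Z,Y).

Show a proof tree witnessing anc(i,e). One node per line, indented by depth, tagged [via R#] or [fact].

round 1: derive anc(a,e) via R1 from cites(a,e)
round 1: derive anc(a,i) via R1 from cites(a,i)
round 1: derive anc(c,h) via R1 from cites(c,h)
round 1: derive anc(f,e) via R1 from cites(f,e)
round 1: derive anc(g,a) via R1 from cites(g,a)
round 1: derive anc(g,c) via R1 from cites(g,c)
round 1: derive anc(i,f) via R1 from cites(i,f)
round 1: derive anc(a,b) via R3 from cites(a,i), knows(i,b)
round 1: derive anc(a,d) via R3 from cites(a,i), knows(i,d)
round 1: derive anc(c,i) via R3 from cites(c,h), knows(h,i)
round 1: derive anc(g,b) via R3 from cites(g,a), knows(a,b)
round 1: derive anc(g,i) via R3 from cites(g,c), knows(c,i)
round 1: derive anc(i,i) via R3 from cites(i,f), knows(f,i)
round 2: derive anc(a,f) via R2 from anc(a,i), anc(i,f)
round 2: derive anc(c,f) via R2 from anc(c,i), anc(i,f)
round 2: derive anc(g,d) via R2 from anc(g,a), anc(a,d)
round 2: derive anc(g,e) via R2 from anc(g,a), anc(a,e)
round 2: derive anc(g,f) via R2 from anc(g,i), anc(i,f)
round 2: derive anc(g,h) via R2 from anc(g,c), anc(c,h)
round 2: derive anc(i,e) via R2 from anc(i,f), anc(f,e)
round 3: derive anc(c,e) via R2 from anc(c,f), anc(f,e)

anc(i,e)  [via R2]
  anc(i,f)  [via R1]
    cites(i,f)  [fact]
  anc(f,e)  [via R1]
    cites(f,e)  [fact]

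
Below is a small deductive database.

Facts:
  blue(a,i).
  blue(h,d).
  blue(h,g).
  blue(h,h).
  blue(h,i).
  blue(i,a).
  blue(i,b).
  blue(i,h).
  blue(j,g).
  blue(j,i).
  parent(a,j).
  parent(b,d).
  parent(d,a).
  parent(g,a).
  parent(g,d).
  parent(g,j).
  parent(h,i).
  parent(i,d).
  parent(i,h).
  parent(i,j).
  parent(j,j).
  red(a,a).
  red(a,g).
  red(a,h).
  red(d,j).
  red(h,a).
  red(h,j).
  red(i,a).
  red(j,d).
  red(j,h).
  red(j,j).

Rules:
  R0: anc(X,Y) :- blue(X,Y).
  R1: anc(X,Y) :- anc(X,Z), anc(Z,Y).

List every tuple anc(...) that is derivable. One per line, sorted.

round 1: derive anc(a,i) via R0 from blue(a,i)
round 1: derive anc(h,d) via R0 from blue(h,d)
round 1: derive anc(h,g) via R0 from blue(h,g)
round 1: derive anc(h,h) via R0 from blue(h,h)
round 1: derive anc(h,i) via R0 from blue(h,i)
round 1: derive anc(i,a) via R0 from blue(i,a)
round 1: derive anc(i,b) via R0 from blue(i,b)
round 1: derive anc(i,h) via R0 from blue(i,h)
round 1: derive anc(j,g) via R0 from blue(j,g)
round 1: derive anc(j,i) via R0 from blue(j,i)
round 2: derive anc(a,a) via R1 from anc(a,i), anc(i,a)
round 2: derive anc(a,b) via R1 from anc(a,i), anc(i,b)
round 2: derive anc(a,h) via R1 from anc(a,i), anc(i,h)
round 2: derive anc(h,a) via R1 from anc(h,i), anc(i,a)
round 2: derive anc(h,b) via R1 from anc(h,i), anc(i,b)
round 2: derive anc(i,d) via R1 from anc(i,h), anc(h,d)
round 2: derive anc(i,g) via R1 from anc(i,h), anc(h,g)
round 2: derive anc(i,i) via R1 from anc(i,a), anc(a,i)
round 2: derive anc(j,a) via R1 from anc(j,i), anc(i,a)
round 2: derive anc(j,b) via R1 from anc(j,i), anc(i,b)
round 2: derive anc(j,h) via R1 from anc(j,i), anc(i,h)
round 3: derive anc(a,d) via R1 from anc(a,h), anc(h,d)
round 3: derive anc(a,g) via R1 from anc(a,h), anc(h,g)
round 3: derive anc(j,d) via R1 from anc(j,h), anc(h,d)

anc(a,a)
anc(a,b)
anc(a,d)
anc(a,g)
anc(a,h)
anc(a,i)
anc(h,a)
anc(h,b)
anc(h,d)
anc(h,g)
anc(h,h)
anc(h,i)
anc(i,a)
anc(i,b)
anc(i,d)
anc(i,g)
anc(i,h)
anc(i,i)
anc(j,a)
anc(j,b)
anc(j,d)
anc(j,g)
anc(j,h)
anc(j,i)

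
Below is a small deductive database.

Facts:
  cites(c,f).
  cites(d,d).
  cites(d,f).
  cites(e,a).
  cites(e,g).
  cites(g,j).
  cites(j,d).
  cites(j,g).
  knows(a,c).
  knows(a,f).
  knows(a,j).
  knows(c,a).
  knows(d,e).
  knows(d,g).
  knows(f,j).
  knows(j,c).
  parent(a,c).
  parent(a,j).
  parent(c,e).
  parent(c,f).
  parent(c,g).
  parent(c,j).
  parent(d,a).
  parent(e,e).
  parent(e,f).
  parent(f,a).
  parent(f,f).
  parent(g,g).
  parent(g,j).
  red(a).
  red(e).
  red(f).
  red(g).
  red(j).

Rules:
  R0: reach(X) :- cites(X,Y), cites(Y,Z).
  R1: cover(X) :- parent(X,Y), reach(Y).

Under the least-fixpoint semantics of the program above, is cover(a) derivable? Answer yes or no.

round 1: derive reach(d) via R0 from cites(d,d), cites(d,d)
round 1: derive reach(e) via R0 from cites(e,g), cites(g,j)
round 1: derive reach(g) via R0 from cites(g,j), cites(j,d)
round 1: derive reach(j) via R0 from cites(j,d), cites(d,d)
round 2: derive cover(a) via R1 from parent(a,j), reach(j)
round 2: derive cover(c) via R1 from parent(c,e), reach(e)
round 2: derive cover(e) via R1 from parent(e,e), reach(e)
round 2: derive cover(g) via R1 from parent(g,g), reach(g)

yes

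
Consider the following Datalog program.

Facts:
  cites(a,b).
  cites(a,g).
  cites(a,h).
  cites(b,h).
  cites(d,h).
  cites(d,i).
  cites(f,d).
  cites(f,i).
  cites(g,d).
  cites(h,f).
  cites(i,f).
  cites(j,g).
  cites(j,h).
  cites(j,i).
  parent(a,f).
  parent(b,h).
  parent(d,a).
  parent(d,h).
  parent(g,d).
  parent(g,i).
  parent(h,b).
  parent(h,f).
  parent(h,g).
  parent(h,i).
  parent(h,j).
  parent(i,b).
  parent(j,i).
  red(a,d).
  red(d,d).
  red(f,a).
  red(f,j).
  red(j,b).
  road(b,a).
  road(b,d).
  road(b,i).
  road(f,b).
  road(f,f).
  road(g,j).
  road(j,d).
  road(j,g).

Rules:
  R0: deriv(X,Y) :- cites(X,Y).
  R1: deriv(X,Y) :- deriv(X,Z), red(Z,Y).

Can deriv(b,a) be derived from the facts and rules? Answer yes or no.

no

round 1: derive deriv(a,b) via R0 from cites(a,b)
round 1: derive deriv(a,g) via R0 from cites(a,g)
round 1: derive deriv(a,h) via R0 from cites(a,h)
round 1: derive deriv(b,h) via R0 from cites(b,h)
round 1: derive deriv(d,h) via R0 from cites(d,h)
round 1: derive deriv(d,i) via R0 from cites(d,i)
round 1: derive deriv(f,d) via R0 from cites(f,d)
round 1: derive deriv(f,i) via R0 from cites(f,i)
round 1: derive deriv(g,d) via R0 from cites(g,d)
round 1: derive deriv(h,f) via R0 from cites(h,f)
round 1: derive deriv(i,f) via R0 from cites(i,f)
round 1: derive deriv(j,g) via R0 from cites(j,g)
round 1: derive deriv(j,h) via R0 from cites(j,h)
round 1: derive deriv(j,i) via R0 from cites(j,i)
round 2: derive deriv(h,a) via R1 from deriv(h,f), red(f,a)
round 2: derive deriv(h,j) via R1 from deriv(h,f), red(f,j)
round 2: derive deriv(i,a) via R1 from deriv(i,f), red(f,a)
round 2: derive deriv(i,j) via R1 from deriv(i,f), red(f,j)
round 3: derive deriv(h,b) via R1 from deriv(h,j), red(j,b)
round 3: derive deriv(h,d) via R1 from deriv(h,a), red(a,d)
round 3: derive deriv(i,b) via R1 from deriv(i,j), red(j,b)
round 3: derive deriv(i,d) via R1 from deriv(i,a), red(a,d)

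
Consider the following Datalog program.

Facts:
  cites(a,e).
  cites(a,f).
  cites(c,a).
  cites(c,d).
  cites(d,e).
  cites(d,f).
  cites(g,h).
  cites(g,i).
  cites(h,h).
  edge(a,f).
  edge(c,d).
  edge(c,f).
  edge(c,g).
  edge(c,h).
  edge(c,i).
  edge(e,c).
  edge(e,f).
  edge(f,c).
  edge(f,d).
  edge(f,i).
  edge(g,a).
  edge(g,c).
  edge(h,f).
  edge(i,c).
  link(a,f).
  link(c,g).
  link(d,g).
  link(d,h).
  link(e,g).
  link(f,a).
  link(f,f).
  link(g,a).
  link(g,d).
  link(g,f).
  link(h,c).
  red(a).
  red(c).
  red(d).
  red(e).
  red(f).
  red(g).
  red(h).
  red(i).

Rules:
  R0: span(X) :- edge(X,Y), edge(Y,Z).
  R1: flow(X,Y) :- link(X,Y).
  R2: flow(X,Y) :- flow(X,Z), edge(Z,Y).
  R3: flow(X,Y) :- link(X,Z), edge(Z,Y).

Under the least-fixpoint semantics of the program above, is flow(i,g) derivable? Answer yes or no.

round 1: derive flow(a,f) via R1 from link(a,f)
round 1: derive flow(c,g) via R1 from link(c,g)
round 1: derive flow(d,g) via R1 from link(d,g)
round 1: derive flow(d,h) via R1 from link(d,h)
round 1: derive flow(e,g) via R1 from link(e,g)
round 1: derive flow(f,a) via R1 from link(f,a)
round 1: derive flow(f,f) via R1 from link(f,f)
round 1: derive flow(g,a) via R1 from link(g,a)
round 1: derive flow(g,d) via R1 from link(g,d)
round 1: derive flow(g,f) via R1 from link(g,f)
round 1: derive flow(h,c) via R1 from link(h,c)
round 1: derive flow(a,c) via R3 from link(a,f), edge(f,c)
round 1: derive flow(a,d) via R3 from link(a,f), edge(f,d)
round 1: derive flow(a,i) via R3 from link(a,f), edge(f,i)
round 1: derive flow(c,a) via R3 from link(c,g), edge(g,a)
round 1: derive flow(c,c) via R3 from link(c,g), edge(g,c)
round 1: derive flow(d,a) via R3 from link(d,g), edge(g,a)
round 1: derive flow(d,c) via R3 from link(d,g), edge(g,c)
round 1: derive flow(d,f) via R3 from link(d,h), edge(h,f)
round 1: derive flow(e,a) via R3 from link(e,g), edge(g,a)
round 1: derive flow(e,c) via R3 from link(e,g), edge(g,c)
round 1: derive flow(f,c) via R3 from link(f,f), edge(f,c)
round 1: derive flow(f,d) via R3 from link(f,f), edge(f,d)
round 1: derive flow(f,i) via R3 from link(f,f), edge(f,i)
round 1: derive flow(g,c) via R3 from link(g,f), edge(f,c)
round 1: derive flow(g,i) via R3 from link(g,f), edge(f,i)
round 1: derive flow(h,d) via R3 from link(h,c), edge(c,d)
round 1: derive flow(h,f) via R3 from link(h,c), edge(c,f)
round 1: derive flow(h,g) via R3 from link(h,c), edge(c,g)
round 1: derive flow(h,h) via R3 from link(h,c), edge(c,h)
round 1: derive flow(h,i) via R3 from link(h,c), edge(c,i)
round 2: derive flow(a,g) via R2 from flow(a,c), edge(c,g)
round 2: derive flow(a,h) via R2 from flow(a,c), edge(c,h)
round 2: derive flow(c,d) via R2 from flow(c,c), edge(c,d)
round 2: derive flow(c,f) via R2 from flow(c,a), edge(a,f)
round 2: derive flow(c,h) via R2 from flow(c,c), edge(c,h)
round 2: derive flow(c,i) via R2 from flow(c,c), edge(c,i)
round 2: derive flow(d,d) via R2 from flow(d,c), edge(c,d)
round 2: derive flow(d,i) via R2 from flow(d,c), edge(c,i)
round 2: derive flow(e,d) via R2 from flow(e,c), edge(c,d)
round 2: derive flow(e,f) via R2 from flow(e,a), edge(a,f)
round 2: derive flow(e,h) via R2 from flow(e,c), edge(c,h)
round 2: derive flow(e,i) via R2 from flow(e,c), edge(c,i)
round 2: derive flow(f,g) via R2 from flow(f,c), edge(c,g)
round 2: derive flow(f,h) via R2 from flow(f,c), edge(c,h)
round 2: derive flow(g,g) via R2 from flow(g,c), edge(c,g)
round 2: derive flow(g,h) via R2 from flow(g,c), edge(c,h)
round 2: derive flow(h,a) via R2 from flow(h,g), edge(g,a)
round 3: derive flow(a,a) via R2 from flow(a,g), edge(g,a)

no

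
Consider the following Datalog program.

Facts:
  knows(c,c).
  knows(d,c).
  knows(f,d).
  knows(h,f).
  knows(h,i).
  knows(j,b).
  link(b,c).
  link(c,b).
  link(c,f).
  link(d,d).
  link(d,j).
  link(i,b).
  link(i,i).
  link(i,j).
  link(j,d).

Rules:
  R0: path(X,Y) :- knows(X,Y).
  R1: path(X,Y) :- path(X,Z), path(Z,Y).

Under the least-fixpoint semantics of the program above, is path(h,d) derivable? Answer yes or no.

round 1: derive path(c,c) via R0 from knows(c,c)
round 1: derive path(d,c) via R0 from knows(d,c)
round 1: derive path(f,d) via R0 from knows(f,d)
round 1: derive path(h,f) via R0 from knows(h,f)
round 1: derive path(h,i) via R0 from knows(h,i)
round 1: derive path(j,b) via R0 from knows(j,b)
round 2: derive path(f,c) via R1 from path(f,d), path(d,c)
round 2: derive path(h,d) via R1 from path(h,f), path(f,d)
round 3: derive path(h,c) via R1 from path(h,d), path(d,c)

yes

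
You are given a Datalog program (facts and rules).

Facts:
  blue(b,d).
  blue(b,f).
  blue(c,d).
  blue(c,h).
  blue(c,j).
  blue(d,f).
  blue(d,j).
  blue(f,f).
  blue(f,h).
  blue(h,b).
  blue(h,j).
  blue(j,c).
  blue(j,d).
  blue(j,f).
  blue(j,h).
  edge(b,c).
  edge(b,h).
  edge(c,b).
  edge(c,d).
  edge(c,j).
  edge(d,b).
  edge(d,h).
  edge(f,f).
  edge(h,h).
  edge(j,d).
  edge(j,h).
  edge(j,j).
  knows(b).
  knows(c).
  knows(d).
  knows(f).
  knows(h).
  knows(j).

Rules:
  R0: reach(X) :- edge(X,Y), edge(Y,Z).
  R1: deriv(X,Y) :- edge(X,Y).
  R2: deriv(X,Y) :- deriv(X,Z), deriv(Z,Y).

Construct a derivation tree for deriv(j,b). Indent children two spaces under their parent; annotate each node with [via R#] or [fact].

deriv(j,b)  [via R2]
  deriv(j,d)  [via R1]
    edge(j,d)  [fact]
  deriv(d,b)  [via R1]
    edge(d,b)  [fact]

round 1: derive deriv(b,c) via R1 from edge(b,c)
round 1: derive deriv(b,h) via R1 from edge(b,h)
round 1: derive deriv(c,b) via R1 from edge(c,b)
round 1: derive deriv(c,d) via R1 from edge(c,d)
round 1: derive deriv(c,j) via R1 from edge(c,j)
round 1: derive deriv(d,b) via R1 from edge(d,b)
round 1: derive deriv(d,h) via R1 from edge(d,h)
round 1: derive deriv(f,f) via R1 from edge(f,f)
round 1: derive deriv(h,h) via R1 from edge(h,h)
round 1: derive deriv(j,d) via R1 from edge(j,d)
round 1: derive deriv(j,h) via R1 from edge(j,h)
round 1: derive deriv(j,j) via R1 from edge(j,j)
round 2: derive deriv(b,b) via R2 from deriv(b,c), deriv(c,b)
round 2: derive deriv(b,d) via R2 from deriv(b,c), deriv(c,d)
round 2: derive deriv(b,j) via R2 from deriv(b,c), deriv(c,j)
round 2: derive deriv(c,c) via R2 from deriv(c,b), deriv(b,c)
round 2: derive deriv(c,h) via R2 from deriv(c,b), deriv(b,h)
round 2: derive deriv(d,c) via R2 from deriv(d,b), deriv(b,c)
round 2: derive deriv(j,b) via R2 from deriv(j,d), deriv(d,b)
round 3: derive deriv(d,d) via R2 from deriv(d,b), deriv(b,d)
round 3: derive deriv(d,j) via R2 from deriv(d,b), deriv(b,j)
round 3: derive deriv(j,c) via R2 from deriv(j,b), deriv(b,c)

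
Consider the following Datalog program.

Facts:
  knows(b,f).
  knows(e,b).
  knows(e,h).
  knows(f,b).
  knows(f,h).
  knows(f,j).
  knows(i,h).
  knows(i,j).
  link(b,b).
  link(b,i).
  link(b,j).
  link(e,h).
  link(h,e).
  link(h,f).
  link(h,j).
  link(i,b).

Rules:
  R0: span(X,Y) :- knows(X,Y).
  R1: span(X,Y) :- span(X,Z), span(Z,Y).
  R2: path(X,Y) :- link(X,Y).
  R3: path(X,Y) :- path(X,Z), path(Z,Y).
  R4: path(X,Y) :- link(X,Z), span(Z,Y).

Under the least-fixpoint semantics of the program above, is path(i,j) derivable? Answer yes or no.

yes

round 1: derive span(b,f) via R0 from knows(b,f)
round 1: derive span(e,b) via R0 from knows(e,b)
round 1: derive span(e,h) via R0 from knows(e,h)
round 1: derive span(f,b) via R0 from knows(f,b)
round 1: derive span(f,h) via R0 from knows(f,h)
round 1: derive span(f,j) via R0 from knows(f,j)
round 1: derive span(i,h) via R0 from knows(i,h)
round 1: derive span(i,j) via R0 from knows(i,j)
round 1: derive path(b,b) via R2 from link(b,b)
round 1: derive path(b,i) via R2 from link(b,i)
round 1: derive path(b,j) via R2 from link(b,j)
round 1: derive path(e,h) via R2 from link(e,h)
round 1: derive path(h,e) via R2 from link(h,e)
round 1: derive path(h,f) via R2 from link(h,f)
round 1: derive path(h,j) via R2 from link(h,j)
round 1: derive path(i,b) via R2 from link(i,b)
round 2: derive span(b,b) via R1 from span(b,f), span(f,b)
round 2: derive span(b,h) via R1 from span(b,f), span(f,h)
round 2: derive span(b,j) via R1 from span(b,f), span(f,j)
round 2: derive span(e,f) via R1 from span(e,b), span(b,f)
round 2: derive span(f,f) via R1 from span(f,b), span(b,f)
round 2: derive path(e,e) via R3 from path(e,h), path(h,e)
round 2: derive path(e,f) via R3 from path(e,h), path(h,f)
round 2: derive path(e,j) via R3 from path(e,h), path(h,j)
round 2: derive path(h,h) via R3 from path(h,e), path(e,h)
round 2: derive path(i,i) via R3 from path(i,b), path(b,i)
round 2: derive path(i,j) via R3 from path(i,b), path(b,j)
round 2: derive path(b,f) via R4 from link(b,b), span(b,f)
round 2: derive path(b,h) via R4 from link(b,i), span(i,h)
round 2: derive path(h,b) via R4 from link(h,e), span(e,b)
round 2: derive path(i,f) via R4 from link(i,b), span(b,f)
round 3: derive span(e,j) via R1 from span(e,b), span(b,j)
round 3: derive path(b,e) via R3 from path(b,h), path(h,e)
round 3: derive path(e,b) via R3 from path(e,h), path(h,b)
round 3: derive path(h,i) via R3 from path(h,b), path(b,i)
round 3: derive path(i,h) via R3 from path(i,b), path(b,h)
round 4: derive path(e,i) via R3 from path(e,b), path(b,i)
round 4: derive path(i,e) via R3 from path(i,b), path(b,e)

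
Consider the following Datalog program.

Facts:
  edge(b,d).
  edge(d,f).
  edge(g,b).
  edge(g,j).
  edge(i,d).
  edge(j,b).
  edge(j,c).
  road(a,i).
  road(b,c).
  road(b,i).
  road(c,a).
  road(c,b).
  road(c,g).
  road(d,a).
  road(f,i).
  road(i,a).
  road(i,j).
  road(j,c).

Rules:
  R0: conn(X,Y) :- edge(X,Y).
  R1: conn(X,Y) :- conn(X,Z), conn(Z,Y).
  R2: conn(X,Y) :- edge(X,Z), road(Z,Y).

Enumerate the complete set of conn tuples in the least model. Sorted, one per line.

conn(b,a)
conn(b,d)
conn(b,f)
conn(b,i)
conn(d,a)
conn(d,d)
conn(d,f)
conn(d,i)
conn(g,a)
conn(g,b)
conn(g,c)
conn(g,d)
conn(g,f)
conn(g,g)
conn(g,i)
conn(g,j)
conn(i,a)
conn(i,d)
conn(i,f)
conn(i,i)
conn(j,a)
conn(j,b)
conn(j,c)
conn(j,d)
conn(j,f)
conn(j,g)
conn(j,i)
conn(j,j)

round 1: derive conn(b,d) via R0 from edge(b,d)
round 1: derive conn(d,f) via R0 from edge(d,f)
round 1: derive conn(g,b) via R0 from edge(g,b)
round 1: derive conn(g,j) via R0 from edge(g,j)
round 1: derive conn(i,d) via R0 from edge(i,d)
round 1: derive conn(j,b) via R0 from edge(j,b)
round 1: derive conn(j,c) via R0 from edge(j,c)
round 1: derive conn(b,a) via R2 from edge(b,d), road(d,a)
round 1: derive conn(d,i) via R2 from edge(d,f), road(f,i)
round 1: derive conn(g,c) via R2 from edge(g,b), road(b,c)
round 1: derive conn(g,i) via R2 from edge(g,b), road(b,i)
round 1: derive conn(i,a) via R2 from edge(i,d), road(d,a)
round 1: derive conn(j,a) via R2 from edge(j,c), road(c,a)
round 1: derive conn(j,g) via R2 from edge(j,c), road(c,g)
round 1: derive conn(j,i) via R2 from edge(j,b), road(b,i)
round 2: derive conn(b,f) via R1 from conn(b,d), conn(d,f)
round 2: derive conn(b,i) via R1 from conn(b,d), conn(d,i)
round 2: derive conn(d,a) via R1 from conn(d,i), conn(i,a)
round 2: derive conn(d,d) via R1 from conn(d,i), conn(i,d)
round 2: derive conn(g,a) via R1 from conn(g,b), conn(b,a)
round 2: derive conn(g,d) via R1 from conn(g,b), conn(b,d)
round 2: derive conn(g,g) via R1 from conn(g,j), conn(j,g)
round 2: derive conn(i,f) via R1 from conn(i,d), conn(d,f)
round 2: derive conn(i,i) via R1 from conn(i,d), conn(d,i)
round 2: derive conn(j,d) via R1 from conn(j,b), conn(b,d)
round 2: derive conn(j,j) via R1 from conn(j,g), conn(g,j)
round 3: derive conn(g,f) via R1 from conn(g,b), conn(b,f)
round 3: derive conn(j,f) via R1 from conn(j,b), conn(b,f)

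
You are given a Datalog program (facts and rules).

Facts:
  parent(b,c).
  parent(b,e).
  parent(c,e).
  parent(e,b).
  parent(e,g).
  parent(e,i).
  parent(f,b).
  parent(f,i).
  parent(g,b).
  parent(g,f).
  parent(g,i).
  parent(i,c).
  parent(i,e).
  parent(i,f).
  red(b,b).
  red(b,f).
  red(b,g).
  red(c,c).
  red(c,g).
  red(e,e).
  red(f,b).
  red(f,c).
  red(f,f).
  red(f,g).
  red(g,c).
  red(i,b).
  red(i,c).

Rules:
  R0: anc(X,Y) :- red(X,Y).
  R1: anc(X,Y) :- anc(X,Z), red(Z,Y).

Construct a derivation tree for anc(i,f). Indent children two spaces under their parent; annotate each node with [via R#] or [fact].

round 1: derive anc(b,b) via R0 from red(b,b)
round 1: derive anc(b,f) via R0 from red(b,f)
round 1: derive anc(b,g) via R0 from red(b,g)
round 1: derive anc(c,c) via R0 from red(c,c)
round 1: derive anc(c,g) via R0 from red(c,g)
round 1: derive anc(e,e) via R0 from red(e,e)
round 1: derive anc(f,b) via R0 from red(f,b)
round 1: derive anc(f,c) via R0 from red(f,c)
round 1: derive anc(f,f) via R0 from red(f,f)
round 1: derive anc(f,g) via R0 from red(f,g)
round 1: derive anc(g,c) via R0 from red(g,c)
round 1: derive anc(i,b) via R0 from red(i,b)
round 1: derive anc(i,c) via R0 from red(i,c)
round 2: derive anc(b,c) via R1 from anc(b,f), red(f,c)
round 2: derive anc(g,g) via R1 from anc(g,c), red(c,g)
round 2: derive anc(i,f) via R1 from anc(i,b), red(b,f)
round 2: derive anc(i,g) via R1 from anc(i,b), red(b,g)

anc(i,f)  [via R1]
  anc(i,b)  [via R0]
    red(i,b)  [fact]
  red(b,f)  [fact]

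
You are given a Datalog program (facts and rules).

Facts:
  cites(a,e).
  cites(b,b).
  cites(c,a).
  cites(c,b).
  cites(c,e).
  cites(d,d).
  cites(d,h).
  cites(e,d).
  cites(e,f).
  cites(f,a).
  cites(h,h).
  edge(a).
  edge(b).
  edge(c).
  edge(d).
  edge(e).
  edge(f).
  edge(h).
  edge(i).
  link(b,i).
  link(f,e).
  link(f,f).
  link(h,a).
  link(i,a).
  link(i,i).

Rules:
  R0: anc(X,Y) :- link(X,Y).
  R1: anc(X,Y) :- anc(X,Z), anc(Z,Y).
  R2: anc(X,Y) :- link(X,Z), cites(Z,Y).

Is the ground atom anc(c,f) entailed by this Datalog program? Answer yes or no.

round 1: derive anc(b,i) via R0 from link(b,i)
round 1: derive anc(f,e) via R0 from link(f,e)
round 1: derive anc(f,f) via R0 from link(f,f)
round 1: derive anc(h,a) via R0 from link(h,a)
round 1: derive anc(i,a) via R0 from link(i,a)
round 1: derive anc(i,i) via R0 from link(i,i)
round 1: derive anc(f,a) via R2 from link(f,f), cites(f,a)
round 1: derive anc(f,d) via R2 from link(f,e), cites(e,d)
round 1: derive anc(h,e) via R2 from link(h,a), cites(a,e)
round 1: derive anc(i,e) via R2 from link(i,a), cites(a,e)
round 2: derive anc(b,a) via R1 from anc(b,i), anc(i,a)
round 2: derive anc(b,e) via R1 from anc(b,i), anc(i,e)

no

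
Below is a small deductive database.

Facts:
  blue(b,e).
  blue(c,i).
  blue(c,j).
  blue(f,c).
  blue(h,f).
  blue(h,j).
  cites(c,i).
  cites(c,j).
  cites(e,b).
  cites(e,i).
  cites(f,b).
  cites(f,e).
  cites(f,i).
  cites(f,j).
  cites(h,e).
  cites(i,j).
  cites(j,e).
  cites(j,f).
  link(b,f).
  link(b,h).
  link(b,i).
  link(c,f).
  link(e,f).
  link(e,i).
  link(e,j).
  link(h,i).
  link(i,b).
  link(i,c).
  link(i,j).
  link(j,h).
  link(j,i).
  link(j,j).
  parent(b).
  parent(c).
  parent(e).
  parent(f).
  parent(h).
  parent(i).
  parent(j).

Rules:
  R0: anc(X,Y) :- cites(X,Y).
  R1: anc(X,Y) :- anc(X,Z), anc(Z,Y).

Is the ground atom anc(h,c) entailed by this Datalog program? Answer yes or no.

round 1: derive anc(c,i) via R0 from cites(c,i)
round 1: derive anc(c,j) via R0 from cites(c,j)
round 1: derive anc(e,b) via R0 from cites(e,b)
round 1: derive anc(e,i) via R0 from cites(e,i)
round 1: derive anc(f,b) via R0 from cites(f,b)
round 1: derive anc(f,e) via R0 from cites(f,e)
round 1: derive anc(f,i) via R0 from cites(f,i)
round 1: derive anc(f,j) via R0 from cites(f,j)
round 1: derive anc(h,e) via R0 from cites(h,e)
round 1: derive anc(i,j) via R0 from cites(i,j)
round 1: derive anc(j,e) via R0 from cites(j,e)
round 1: derive anc(j,f) via R0 from cites(j,f)
round 2: derive anc(c,e) via R1 from anc(c,j), anc(j,e)
round 2: derive anc(c,f) via R1 from anc(c,j), anc(j,f)
round 2: derive anc(e,j) via R1 from anc(e,i), anc(i,j)
round 2: derive anc(f,f) via R1 from anc(f,j), anc(j,f)
round 2: derive anc(h,b) via R1 from anc(h,e), anc(e,b)
round 2: derive anc(h,i) via R1 from anc(h,e), anc(e,i)
round 2: derive anc(i,e) via R1 from anc(i,j), anc(j,e)
round 2: derive anc(i,f) via R1 from anc(i,j), anc(j,f)
round 2: derive anc(j,b) via R1 from anc(j,e), anc(e,b)
round 2: derive anc(j,i) via R1 from anc(j,e), anc(e,i)
round 2: derive anc(j,j) via R1 from anc(j,f), anc(f,j)
round 3: derive anc(c,b) via R1 from anc(c,e), anc(e,b)
round 3: derive anc(e,e) via R1 from anc(e,i), anc(i,e)
round 3: derive anc(e,f) via R1 from anc(e,i), anc(i,f)
round 3: derive anc(h,f) via R1 from anc(h,i), anc(i,f)
round 3: derive anc(h,j) via R1 from anc(h,e), anc(e,j)
round 3: derive anc(i,b) via R1 from anc(i,e), anc(e,b)
round 3: derive anc(i,i) via R1 from anc(i,e), anc(e,i)

no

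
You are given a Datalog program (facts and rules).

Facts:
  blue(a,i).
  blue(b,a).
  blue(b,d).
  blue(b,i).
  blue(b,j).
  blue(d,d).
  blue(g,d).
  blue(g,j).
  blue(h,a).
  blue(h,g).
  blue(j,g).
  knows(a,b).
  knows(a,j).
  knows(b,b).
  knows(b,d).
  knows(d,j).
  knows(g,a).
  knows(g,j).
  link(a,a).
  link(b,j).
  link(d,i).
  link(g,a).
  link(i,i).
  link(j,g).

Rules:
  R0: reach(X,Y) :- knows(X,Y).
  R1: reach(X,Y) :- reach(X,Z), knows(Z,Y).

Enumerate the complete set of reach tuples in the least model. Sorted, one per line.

round 1: derive reach(a,b) via R0 from knows(a,b)
round 1: derive reach(a,j) via R0 from knows(a,j)
round 1: derive reach(b,b) via R0 from knows(b,b)
round 1: derive reach(b,d) via R0 from knows(b,d)
round 1: derive reach(d,j) via R0 from knows(d,j)
round 1: derive reach(g,a) via R0 from knows(g,a)
round 1: derive reach(g,j) via R0 from knows(g,j)
round 2: derive reach(a,d) via R1 from reach(a,b), knows(b,d)
round 2: derive reach(b,j) via R1 from reach(b,d), knows(d,j)
round 2: derive reach(g,b) via R1 from reach(g,a), knows(a,b)
round 3: derive reach(g,d) via R1 from reach(g,b), knows(b,d)

reach(a,b)
reach(a,d)
reach(a,j)
reach(b,b)
reach(b,d)
reach(b,j)
reach(d,j)
reach(g,a)
reach(g,b)
reach(g,d)
reach(g,j)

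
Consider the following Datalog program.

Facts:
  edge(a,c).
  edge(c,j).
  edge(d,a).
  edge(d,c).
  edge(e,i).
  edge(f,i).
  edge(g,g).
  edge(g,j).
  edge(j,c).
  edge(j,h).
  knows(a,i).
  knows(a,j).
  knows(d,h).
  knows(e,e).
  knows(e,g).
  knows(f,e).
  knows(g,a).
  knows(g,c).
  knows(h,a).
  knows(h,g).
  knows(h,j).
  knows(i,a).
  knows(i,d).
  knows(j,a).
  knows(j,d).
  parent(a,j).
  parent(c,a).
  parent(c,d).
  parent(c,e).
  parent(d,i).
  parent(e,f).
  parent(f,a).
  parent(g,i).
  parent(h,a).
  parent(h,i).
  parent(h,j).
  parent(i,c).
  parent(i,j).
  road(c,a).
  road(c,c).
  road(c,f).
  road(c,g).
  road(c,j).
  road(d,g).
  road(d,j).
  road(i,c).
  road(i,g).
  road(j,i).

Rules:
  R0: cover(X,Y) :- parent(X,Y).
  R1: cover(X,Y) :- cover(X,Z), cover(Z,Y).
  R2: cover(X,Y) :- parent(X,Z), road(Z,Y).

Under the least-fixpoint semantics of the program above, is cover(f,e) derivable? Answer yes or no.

yes

round 1: derive cover(a,j) via R0 from parent(a,j)
round 1: derive cover(c,a) via R0 from parent(c,a)
round 1: derive cover(c,d) via R0 from parent(c,d)
round 1: derive cover(c,e) via R0 from parent(c,e)
round 1: derive cover(d,i) via R0 from parent(d,i)
round 1: derive cover(e,f) via R0 from parent(e,f)
round 1: derive cover(f,a) via R0 from parent(f,a)
round 1: derive cover(g,i) via R0 from parent(g,i)
round 1: derive cover(h,a) via R0 from parent(h,a)
round 1: derive cover(h,i) via R0 from parent(h,i)
round 1: derive cover(h,j) via R0 from parent(h,j)
round 1: derive cover(i,c) via R0 from parent(i,c)
round 1: derive cover(i,j) via R0 from parent(i,j)
round 1: derive cover(a,i) via R2 from parent(a,j), road(j,i)
round 1: derive cover(c,g) via R2 from parent(c,d), road(d,g)
round 1: derive cover(c,j) via R2 from parent(c,d), road(d,j)
round 1: derive cover(d,c) via R2 from parent(d,i), road(i,c)
round 1: derive cover(d,g) via R2 from parent(d,i), road(i,g)
round 1: derive cover(g,c) via R2 from parent(g,i), road(i,c)
round 1: derive cover(g,g) via R2 from parent(g,i), road(i,g)
round 1: derive cover(h,c) via R2 from parent(h,i), road(i,c)
round 1: derive cover(h,g) via R2 from parent(h,i), road(i,g)
round 1: derive cover(i,a) via R2 from parent(i,c), road(c,a)
round 1: derive cover(i,f) via R2 from parent(i,c), road(c,f)
round 1: derive cover(i,g) via R2 from parent(i,c), road(c,g)
round 1: derive cover(i,i) via R2 from parent(i,j), road(j,i)
round 2: derive cover(a,a) via R1 from cover(a,i), cover(i,a)
round 2: derive cover(a,c) via R1 from cover(a,i), cover(i,c)
round 2: derive cover(a,f) via R1 from cover(a,i), cover(i,f)
round 2: derive cover(a,g) via R1 from cover(a,i), cover(i,g)
round 2: derive cover(c,c) via R1 from cover(c,d), cover(d,c)
round 2: derive cover(c,f) via R1 from cover(c,e), cover(e,f)
round 2: derive cover(c,i) via R1 from cover(c,a), cover(a,i)
round 2: derive cover(d,a) via R1 from cover(d,c), cover(c,a)
round 2: derive cover(d,d) via R1 from cover(d,c), cover(c,d)
round 2: derive cover(d,e) via R1 from cover(d,c), cover(c,e)
round 2: derive cover(d,f) via R1 from cover(d,i), cover(i,f)
round 2: derive cover(d,j) via R1 from cover(d,c), cover(c,j)
round 2: derive cover(e,a) via R1 from cover(e,f), cover(f,a)
round 2: derive cover(f,i) via R1 from cover(f,a), cover(a,i)
round 2: derive cover(f,j) via R1 from cover(f,a), cover(a,j)
round 2: derive cover(g,a) via R1 from cover(g,c), cover(c,a)
round 2: derive cover(g,d) via R1 from cover(g,c), cover(c,d)
round 2: derive cover(g,e) via R1 from cover(g,c), cover(c,e)
round 2: derive cover(g,f) via R1 from cover(g,i), cover(i,f)
round 2: derive cover(g,j) via R1 from cover(g,c), cover(c,j)
round 2: derive cover(h,d) via R1 from cover(h,c), cover(c,d)
round 2: derive cover(h,e) via R1 from cover(h,c), cover(c,e)
round 2: derive cover(h,f) via R1 from cover(h,i), cover(i,f)
round 2: derive cover(i,d) via R1 from cover(i,c), cover(c,d)
round 2: derive cover(i,e) via R1 from cover(i,c), cover(c,e)
round 3: derive cover(a,d) via R1 from cover(a,c), cover(c,d)
round 3: derive cover(a,e) via R1 from cover(a,c), cover(c,e)
round 3: derive cover(e,c) via R1 from cover(e,a), cover(a,c)
round 3: derive cover(e,g) via R1 from cover(e,a), cover(a,g)
round 3: derive cover(e,i) via R1 from cover(e,a), cover(a,i)
round 3: derive cover(e,j) via R1 from cover(e,a), cover(a,j)
round 3: derive cover(f,c) via R1 from cover(f,a), cover(a,c)
round 3: derive cover(f,d) via R1 from cover(f,i), cover(i,d)
round 3: derive cover(f,e) via R1 from cover(f,i), cover(i,e)
round 3: derive cover(f,f) via R1 from cover(f,a), cover(a,f)
round 3: derive cover(f,g) via R1 from cover(f,a), cover(a,g)
round 4: derive cover(e,d) via R1 from cover(e,a), cover(a,d)
round 4: derive cover(e,e) via R1 from cover(e,a), cover(a,e)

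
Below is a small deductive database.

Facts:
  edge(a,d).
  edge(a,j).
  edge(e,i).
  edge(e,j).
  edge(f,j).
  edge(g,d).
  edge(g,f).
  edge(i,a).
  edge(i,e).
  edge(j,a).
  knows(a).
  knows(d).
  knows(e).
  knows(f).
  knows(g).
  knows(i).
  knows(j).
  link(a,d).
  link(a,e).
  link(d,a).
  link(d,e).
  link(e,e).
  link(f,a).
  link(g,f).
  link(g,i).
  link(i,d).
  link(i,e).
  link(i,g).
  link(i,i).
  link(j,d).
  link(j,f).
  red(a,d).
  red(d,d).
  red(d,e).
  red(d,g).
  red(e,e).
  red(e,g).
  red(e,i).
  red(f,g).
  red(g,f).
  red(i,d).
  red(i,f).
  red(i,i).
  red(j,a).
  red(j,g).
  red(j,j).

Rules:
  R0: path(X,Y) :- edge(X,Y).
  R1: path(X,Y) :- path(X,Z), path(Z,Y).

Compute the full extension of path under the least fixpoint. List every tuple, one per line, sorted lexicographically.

round 1: derive path(a,d) via R0 from edge(a,d)
round 1: derive path(a,j) via R0 from edge(a,j)
round 1: derive path(e,i) via R0 from edge(e,i)
round 1: derive path(e,j) via R0 from edge(e,j)
round 1: derive path(f,j) via R0 from edge(f,j)
round 1: derive path(g,d) via R0 from edge(g,d)
round 1: derive path(g,f) via R0 from edge(g,f)
round 1: derive path(i,a) via R0 from edge(i,a)
round 1: derive path(i,e) via R0 from edge(i,e)
round 1: derive path(j,a) via R0 from edge(j,a)
round 2: derive path(a,a) via R1 from path(a,j), path(j,a)
round 2: derive path(e,a) via R1 from path(e,i), path(i,a)
round 2: derive path(e,e) via R1 from path(e,i), path(i,e)
round 2: derive path(f,a) via R1 from path(f,j), path(j,a)
round 2: derive path(g,j) via R1 from path(g,f), path(f,j)
round 2: derive path(i,d) via R1 from path(i,a), path(a,d)
round 2: derive path(i,i) via R1 from path(i,e), path(e,i)
round 2: derive path(i,j) via R1 from path(i,a), path(a,j)
round 2: derive path(j,d) via R1 from path(j,a), path(a,d)
round 2: derive path(j,j) via R1 from path(j,a), path(a,j)
round 3: derive path(e,d) via R1 from path(e,a), path(a,d)
round 3: derive path(f,d) via R1 from path(f,a), path(a,d)
round 3: derive path(g,a) via R1 from path(g,f), path(f,a)

path(a,a)
path(a,d)
path(a,j)
path(e,a)
path(e,d)
path(e,e)
path(e,i)
path(e,j)
path(f,a)
path(f,d)
path(f,j)
path(g,a)
path(g,d)
path(g,f)
path(g,j)
path(i,a)
path(i,d)
path(i,e)
path(i,i)
path(i,j)
path(j,a)
path(j,d)
path(j,j)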